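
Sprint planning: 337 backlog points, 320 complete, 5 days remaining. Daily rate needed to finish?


Formula: Required rate = Remaining points / Days left
Remaining = 337 - 320 = 17 points
Required rate = 17 / 5 = 3.4 points/day

3.4 points/day


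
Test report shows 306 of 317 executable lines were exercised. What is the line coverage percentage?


Coverage = covered / total * 100
Coverage = 306 / 317 * 100
Coverage = 96.53%

96.53%


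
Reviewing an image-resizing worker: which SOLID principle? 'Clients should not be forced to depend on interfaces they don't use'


This describes the Interface Segregation Principle (ISP)

Interface Segregation Principle (ISP)


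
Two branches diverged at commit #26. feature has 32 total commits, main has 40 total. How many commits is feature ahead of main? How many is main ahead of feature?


Common ancestor: commit #26
feature commits after divergence: 32 - 26 = 6
main commits after divergence: 40 - 26 = 14
feature is 6 commits ahead of main
main is 14 commits ahead of feature

feature ahead: 6, main ahead: 14


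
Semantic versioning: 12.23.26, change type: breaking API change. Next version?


Current: 12.23.26
Change category: 'breaking API change' → major bump
SemVer rule: major bump → increment MAJOR, reset MINOR and PATCH to 0
New: 13.0.0

13.0.0


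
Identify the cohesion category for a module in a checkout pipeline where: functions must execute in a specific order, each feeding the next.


Reasoning: Output of one is input to next
Type: Sequential cohesion

Sequential cohesion


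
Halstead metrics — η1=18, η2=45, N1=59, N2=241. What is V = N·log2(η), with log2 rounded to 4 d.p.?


Formula: V = N * log2(η), where N = N1 + N2 and η = η1 + η2
η = 18 + 45 = 63
N = 59 + 241 = 300
log2(63) ≈ 5.9773
V = 300 * 5.9773 = 1793.19

1793.19


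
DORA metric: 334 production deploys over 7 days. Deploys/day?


Formula: deployments per day = releases / days
= 334 / 7
= 47.714 deploys/day
(equivalently, 334.0 deploys/week)

47.714 deploys/day


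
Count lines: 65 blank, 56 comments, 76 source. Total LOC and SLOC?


Total LOC = blank + comment + code
Total LOC = 65 + 56 + 76 = 197
SLOC (source only) = code = 76

Total LOC: 197, SLOC: 76


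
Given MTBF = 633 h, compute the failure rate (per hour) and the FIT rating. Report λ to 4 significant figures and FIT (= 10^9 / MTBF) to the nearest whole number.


Formula: λ = 1 / MTBF; FIT = λ × 1e9 = 1e9 / MTBF
λ = 1 / 633 ≈ 1.580e-03 failures/hour
FIT = 1e9 / 633 ≈ 1579779 failures per 1e9 hours (nearest whole number)

λ = 1.580e-03 /h, FIT = 1579779


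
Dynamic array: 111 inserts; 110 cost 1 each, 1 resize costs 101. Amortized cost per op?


Formula: Amortized cost = Total cost / Operations
Total cost = (110 * 1) + (1 * 101)
Total cost = 110 + 101 = 211
Amortized = 211 / 111 = 1.9009

1.9009


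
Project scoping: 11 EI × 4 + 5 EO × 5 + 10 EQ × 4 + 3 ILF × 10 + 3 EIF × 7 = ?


UFP = EI*4 + EO*5 + EQ*4 + ILF*10 + EIF*7
UFP = 11*4 + 5*5 + 10*4 + 3*10 + 3*7
UFP = 44 + 25 + 40 + 30 + 21
UFP = 160

160


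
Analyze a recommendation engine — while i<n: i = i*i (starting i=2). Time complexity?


Reasoning: squaring drives double-exponential growth; iterations ~ log log n
Complexity: O(log log n)

O(log log n)


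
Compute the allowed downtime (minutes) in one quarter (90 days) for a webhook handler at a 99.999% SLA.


Formula: allowed downtime = period * (100 - SLA) / 100
Period (quarter (90 days)) = 129600 minutes
Unavailability fraction = (100 - 99.999) / 100
Allowed downtime = 129600 * (100 - 99.999) / 100
Allowed downtime = 1.296 minutes

1.296 minutes


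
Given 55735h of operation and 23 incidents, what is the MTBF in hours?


Formula: MTBF = Total operating time / Number of failures
MTBF = 55735 / 23
MTBF = 2423.26 hours

2423.26 hours


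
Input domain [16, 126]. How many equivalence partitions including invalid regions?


Valid range: [16, 126]
Class 1: x < 16 — invalid
Class 2: 16 ≤ x ≤ 126 — valid
Class 3: x > 126 — invalid
Total equivalence classes: 3

3 equivalence classes


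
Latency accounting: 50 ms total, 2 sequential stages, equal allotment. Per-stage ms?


Formula: per_stage = total_budget / stages
per_stage = 50 / 2
per_stage = 25.0 ms

25.0 ms


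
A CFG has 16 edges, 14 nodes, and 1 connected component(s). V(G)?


Formula: V(G) = E - N + 2P
V(G) = 16 - 14 + 2*1
V(G) = 2 + 2
V(G) = 4

4


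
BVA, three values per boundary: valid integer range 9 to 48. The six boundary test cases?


Range: [9, 48]
Boundaries: just below min, min, min+1, max-1, max, just above max
Values: [8, 9, 10, 47, 48, 49]

[8, 9, 10, 47, 48, 49]


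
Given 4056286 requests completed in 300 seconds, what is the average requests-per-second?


Formula: throughput = requests / seconds
throughput = 4056286 / 300
throughput = 13520.95 requests/second

13520.95 requests/second


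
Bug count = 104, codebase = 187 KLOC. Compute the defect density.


Defect density = defects / KLOC
Defect density = 104 / 187
Defect density = 0.556 defects/KLOC

0.556 defects/KLOC


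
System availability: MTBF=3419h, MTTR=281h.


Availability = MTBF / (MTBF + MTTR)
Availability = 3419 / (3419 + 281)
Availability = 3419 / 3700
Availability = 92.4054%

92.4054%


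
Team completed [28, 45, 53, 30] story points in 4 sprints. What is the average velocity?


Formula: Avg velocity = Total points / Number of sprints
Points: [28, 45, 53, 30]
Sum = 28 + 45 + 53 + 30 = 156
Avg velocity = 156 / 4 = 39.0 points/sprint

39.0 points/sprint


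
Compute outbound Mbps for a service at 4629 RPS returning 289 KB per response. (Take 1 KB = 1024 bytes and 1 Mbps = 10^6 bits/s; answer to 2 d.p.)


Formula: Mbps = payload_bytes * RPS * 8 / 1e6
Payload per request = 289 KB = 289 * 1024 = 295936 bytes
Total bytes/sec = 295936 * 4629 = 1369887744
Total bits/sec = 1369887744 * 8 = 10959101952
Mbps = 10959101952 / 1e6 = 10959.1

10959.1 Mbps


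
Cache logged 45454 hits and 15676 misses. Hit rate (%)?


Formula: hit rate = hits / (hits + misses) * 100
hit rate = 45454 / (45454 + 15676) * 100
hit rate = 45454 / 61130 * 100
hit rate = 74.36%

74.36%


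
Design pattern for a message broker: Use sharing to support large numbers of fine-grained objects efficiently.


This matches the Flyweight pattern

Flyweight


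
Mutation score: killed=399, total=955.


Mutation score = killed / total * 100
Mutation score = 399 / 955 * 100
Mutation score = 41.78%

41.78%


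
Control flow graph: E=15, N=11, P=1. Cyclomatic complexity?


Formula: V(G) = E - N + 2P
V(G) = 15 - 11 + 2*1
V(G) = 4 + 2
V(G) = 6

6


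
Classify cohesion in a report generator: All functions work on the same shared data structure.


Reasoning: Functions share data
Type: Communicational cohesion

Communicational cohesion


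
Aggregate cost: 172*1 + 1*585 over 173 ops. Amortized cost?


Formula: Amortized cost = Total cost / Operations
Total cost = (172 * 1) + (1 * 585)
Total cost = 172 + 585 = 757
Amortized = 757 / 173 = 4.3757

4.3757


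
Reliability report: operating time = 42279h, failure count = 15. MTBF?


Formula: MTBF = Total operating time / Number of failures
MTBF = 42279 / 15
MTBF = 2818.6 hours

2818.6 hours


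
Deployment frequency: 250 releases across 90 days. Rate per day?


Formula: deployments per day = releases / days
= 250 / 90
= 2.778 deploys/day
(equivalently, 19.44 deploys/week)

2.778 deploys/day


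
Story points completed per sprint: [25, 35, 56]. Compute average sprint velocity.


Formula: Avg velocity = Total points / Number of sprints
Points: [25, 35, 56]
Sum = 25 + 35 + 56 = 116
Avg velocity = 116 / 3 = 38.67 points/sprint

38.67 points/sprint


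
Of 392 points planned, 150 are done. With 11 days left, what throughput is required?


Formula: Required rate = Remaining points / Days left
Remaining = 392 - 150 = 242 points
Required rate = 242 / 11 = 22.0 points/day

22.0 points/day


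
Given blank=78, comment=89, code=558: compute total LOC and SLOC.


Total LOC = blank + comment + code
Total LOC = 78 + 89 + 558 = 725
SLOC (source only) = code = 558

Total LOC: 725, SLOC: 558


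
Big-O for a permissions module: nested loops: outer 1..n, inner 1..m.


Reasoning: product of independent bounds
Complexity: O(n*m)

O(n*m)


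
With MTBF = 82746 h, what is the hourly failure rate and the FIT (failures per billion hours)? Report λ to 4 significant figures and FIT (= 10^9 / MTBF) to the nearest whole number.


Formula: λ = 1 / MTBF; FIT = λ × 1e9 = 1e9 / MTBF
λ = 1 / 82746 ≈ 1.209e-05 failures/hour
FIT = 1e9 / 82746 ≈ 12085 failures per 1e9 hours (nearest whole number)

λ = 1.209e-05 /h, FIT = 12085


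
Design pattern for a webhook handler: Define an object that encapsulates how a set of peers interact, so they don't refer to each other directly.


This matches the Mediator pattern

Mediator


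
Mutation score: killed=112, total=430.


Mutation score = killed / total * 100
Mutation score = 112 / 430 * 100
Mutation score = 26.05%

26.05%


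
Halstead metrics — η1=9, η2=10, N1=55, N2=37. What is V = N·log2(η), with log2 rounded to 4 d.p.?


Formula: V = N * log2(η), where N = N1 + N2 and η = η1 + η2
η = 9 + 10 = 19
N = 55 + 37 = 92
log2(19) ≈ 4.2479
V = 92 * 4.2479 = 390.81

390.81


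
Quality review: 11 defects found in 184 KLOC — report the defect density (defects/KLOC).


Defect density = defects / KLOC
Defect density = 11 / 184
Defect density = 0.06 defects/KLOC

0.06 defects/KLOC


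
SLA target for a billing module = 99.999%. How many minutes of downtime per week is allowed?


Formula: allowed downtime = period * (100 - SLA) / 100
Period (week) = 10080 minutes
Unavailability fraction = (100 - 99.999) / 100
Allowed downtime = 10080 * (100 - 99.999) / 100
Allowed downtime = 0.1008 minutes

0.1008 minutes


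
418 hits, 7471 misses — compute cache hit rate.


Formula: hit rate = hits / (hits + misses) * 100
hit rate = 418 / (418 + 7471) * 100
hit rate = 418 / 7889 * 100
hit rate = 5.3%

5.3%


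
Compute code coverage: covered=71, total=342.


Coverage = covered / total * 100
Coverage = 71 / 342 * 100
Coverage = 20.76%

20.76%


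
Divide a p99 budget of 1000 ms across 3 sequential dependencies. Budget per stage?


Formula: per_stage = total_budget / stages
per_stage = 1000 / 3
per_stage = 333.33 ms

333.33 ms


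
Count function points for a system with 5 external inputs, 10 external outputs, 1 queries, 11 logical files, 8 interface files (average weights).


UFP = EI*4 + EO*5 + EQ*4 + ILF*10 + EIF*7
UFP = 5*4 + 10*5 + 1*4 + 11*10 + 8*7
UFP = 20 + 50 + 4 + 110 + 56
UFP = 240

240


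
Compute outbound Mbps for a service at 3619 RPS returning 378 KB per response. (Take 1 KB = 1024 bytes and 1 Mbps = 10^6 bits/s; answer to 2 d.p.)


Formula: Mbps = payload_bytes * RPS * 8 / 1e6
Payload per request = 378 KB = 378 * 1024 = 387072 bytes
Total bytes/sec = 387072 * 3619 = 1400813568
Total bits/sec = 1400813568 * 8 = 11206508544
Mbps = 11206508544 / 1e6 = 11206.51

11206.51 Mbps


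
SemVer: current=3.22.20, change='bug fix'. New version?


Current: 3.22.20
Change category: 'bug fix' → patch bump
SemVer rule: patch bump → increment PATCH (MAJOR and MINOR unchanged)
New: 3.22.21

3.22.21


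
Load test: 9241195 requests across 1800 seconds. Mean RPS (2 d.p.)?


Formula: throughput = requests / seconds
throughput = 9241195 / 1800
throughput = 5134.0 requests/second

5134.0 requests/second


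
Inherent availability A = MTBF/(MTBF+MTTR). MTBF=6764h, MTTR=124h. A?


Availability = MTBF / (MTBF + MTTR)
Availability = 6764 / (6764 + 124)
Availability = 6764 / 6888
Availability = 98.1998%

98.1998%


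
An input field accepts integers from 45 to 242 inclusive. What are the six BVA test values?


Range: [45, 242]
Boundaries: just below min, min, min+1, max-1, max, just above max
Values: [44, 45, 46, 241, 242, 243]

[44, 45, 46, 241, 242, 243]


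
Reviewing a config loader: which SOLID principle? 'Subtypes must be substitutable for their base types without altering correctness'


This describes the Liskov Substitution Principle (LSP)

Liskov Substitution Principle (LSP)


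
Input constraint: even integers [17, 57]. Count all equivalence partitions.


Constraint: even integers in [17, 57]
Class 1: x < 17 — out-of-range invalid
Class 2: x in [17,57] but odd — wrong type invalid
Class 3: x in [17,57] and even — valid
Class 4: x > 57 — out-of-range invalid
Total equivalence classes: 4

4 equivalence classes


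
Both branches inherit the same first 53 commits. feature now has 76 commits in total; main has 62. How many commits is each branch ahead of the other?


Common ancestor: commit #53
feature commits after divergence: 76 - 53 = 23
main commits after divergence: 62 - 53 = 9
feature is 23 commits ahead of main
main is 9 commits ahead of feature

feature ahead: 23, main ahead: 9


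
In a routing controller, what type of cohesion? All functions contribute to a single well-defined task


Reasoning: Best: single purpose
Type: Functional cohesion

Functional cohesion


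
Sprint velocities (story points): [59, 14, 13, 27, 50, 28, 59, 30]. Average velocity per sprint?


Formula: Avg velocity = Total points / Number of sprints
Points: [59, 14, 13, 27, 50, 28, 59, 30]
Sum = 59 + 14 + 13 + 27 + 50 + 28 + 59 + 30 = 280
Avg velocity = 280 / 8 = 35.0 points/sprint

35.0 points/sprint


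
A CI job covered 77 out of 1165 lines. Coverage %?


Coverage = covered / total * 100
Coverage = 77 / 1165 * 100
Coverage = 6.61%

6.61%


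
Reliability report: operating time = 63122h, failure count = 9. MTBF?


Formula: MTBF = Total operating time / Number of failures
MTBF = 63122 / 9
MTBF = 7013.56 hours

7013.56 hours


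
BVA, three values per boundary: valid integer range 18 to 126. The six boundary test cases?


Range: [18, 126]
Boundaries: just below min, min, min+1, max-1, max, just above max
Values: [17, 18, 19, 125, 126, 127]

[17, 18, 19, 125, 126, 127]


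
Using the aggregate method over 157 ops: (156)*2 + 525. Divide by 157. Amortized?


Formula: Amortized cost = Total cost / Operations
Total cost = (156 * 2) + (1 * 525)
Total cost = 312 + 525 = 837
Amortized = 837 / 157 = 5.3312

5.3312


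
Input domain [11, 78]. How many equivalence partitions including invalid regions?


Valid range: [11, 78]
Class 1: x < 11 — invalid
Class 2: 11 ≤ x ≤ 78 — valid
Class 3: x > 78 — invalid
Total equivalence classes: 3

3 equivalence classes


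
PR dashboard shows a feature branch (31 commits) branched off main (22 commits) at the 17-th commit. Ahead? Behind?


Common ancestor: commit #17
feature commits after divergence: 31 - 17 = 14
main commits after divergence: 22 - 17 = 5
feature is 14 commits ahead of main
main is 5 commits ahead of feature

feature ahead: 14, main ahead: 5


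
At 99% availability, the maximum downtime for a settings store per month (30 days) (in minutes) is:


Formula: allowed downtime = period * (100 - SLA) / 100
Period (month (30 days)) = 43200 minutes
Unavailability fraction = (100 - 99.0) / 100
Allowed downtime = 43200 * (100 - 99.0) / 100
Allowed downtime = 432.0 minutes

432.0 minutes


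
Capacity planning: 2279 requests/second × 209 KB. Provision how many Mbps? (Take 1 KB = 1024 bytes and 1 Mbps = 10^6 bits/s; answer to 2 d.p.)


Formula: Mbps = payload_bytes * RPS * 8 / 1e6
Payload per request = 209 KB = 209 * 1024 = 214016 bytes
Total bytes/sec = 214016 * 2279 = 487742464
Total bits/sec = 487742464 * 8 = 3901939712
Mbps = 3901939712 / 1e6 = 3901.94

3901.94 Mbps


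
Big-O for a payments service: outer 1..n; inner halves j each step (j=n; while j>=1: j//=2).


Reasoning: n times log n
Complexity: O(n log n)

O(n log n)


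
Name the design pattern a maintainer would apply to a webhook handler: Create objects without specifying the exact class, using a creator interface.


This matches the Factory Method pattern

Factory Method


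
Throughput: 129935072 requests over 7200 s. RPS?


Formula: throughput = requests / seconds
throughput = 129935072 / 7200
throughput = 18046.54 requests/second

18046.54 requests/second


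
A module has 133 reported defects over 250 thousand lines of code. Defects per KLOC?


Defect density = defects / KLOC
Defect density = 133 / 250
Defect density = 0.532 defects/KLOC

0.532 defects/KLOC


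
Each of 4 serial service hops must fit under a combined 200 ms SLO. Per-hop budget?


Formula: per_stage = total_budget / stages
per_stage = 200 / 4
per_stage = 50.0 ms

50.0 ms


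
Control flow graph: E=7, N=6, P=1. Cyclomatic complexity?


Formula: V(G) = E - N + 2P
V(G) = 7 - 6 + 2*1
V(G) = 1 + 2
V(G) = 3

3


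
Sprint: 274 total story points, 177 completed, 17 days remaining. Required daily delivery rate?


Formula: Required rate = Remaining points / Days left
Remaining = 274 - 177 = 97 points
Required rate = 97 / 17 = 5.71 points/day

5.71 points/day


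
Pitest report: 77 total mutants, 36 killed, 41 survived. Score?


Mutation score = killed / total * 100
Mutation score = 36 / 77 * 100
Mutation score = 46.75%

46.75%


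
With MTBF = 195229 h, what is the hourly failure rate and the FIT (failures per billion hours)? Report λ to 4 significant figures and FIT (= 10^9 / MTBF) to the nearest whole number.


Formula: λ = 1 / MTBF; FIT = λ × 1e9 = 1e9 / MTBF
λ = 1 / 195229 ≈ 5.122e-06 failures/hour
FIT = 1e9 / 195229 ≈ 5122 failures per 1e9 hours (nearest whole number)

λ = 5.122e-06 /h, FIT = 5122


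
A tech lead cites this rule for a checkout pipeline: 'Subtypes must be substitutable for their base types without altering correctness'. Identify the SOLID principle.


This describes the Liskov Substitution Principle (LSP)

Liskov Substitution Principle (LSP)


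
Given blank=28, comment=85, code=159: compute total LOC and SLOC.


Total LOC = blank + comment + code
Total LOC = 28 + 85 + 159 = 272
SLOC (source only) = code = 159

Total LOC: 272, SLOC: 159


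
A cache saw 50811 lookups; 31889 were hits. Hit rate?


Formula: hit rate = hits / (hits + misses) * 100
hit rate = 31889 / (31889 + 18922) * 100
hit rate = 31889 / 50811 * 100
hit rate = 62.76%

62.76%


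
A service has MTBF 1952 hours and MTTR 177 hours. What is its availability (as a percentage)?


Availability = MTBF / (MTBF + MTTR)
Availability = 1952 / (1952 + 177)
Availability = 1952 / 2129
Availability = 91.6862%

91.6862%


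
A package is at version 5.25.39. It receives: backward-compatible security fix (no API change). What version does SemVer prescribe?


Current: 5.25.39
Change category: 'backward-compatible security fix (no API change)' → patch bump
SemVer rule: patch bump → increment PATCH (MAJOR and MINOR unchanged)
New: 5.25.40

5.25.40


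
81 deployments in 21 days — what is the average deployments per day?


Formula: deployments per day = releases / days
= 81 / 21
= 3.857 deploys/day
(equivalently, 27.0 deploys/week)

3.857 deploys/day


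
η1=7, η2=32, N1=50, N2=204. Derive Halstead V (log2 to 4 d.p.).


Formula: V = N * log2(η), where N = N1 + N2 and η = η1 + η2
η = 7 + 32 = 39
N = 50 + 204 = 254
log2(39) ≈ 5.2854
V = 254 * 5.2854 = 1342.49

1342.49


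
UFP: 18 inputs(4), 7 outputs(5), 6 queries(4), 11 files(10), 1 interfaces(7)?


UFP = EI*4 + EO*5 + EQ*4 + ILF*10 + EIF*7
UFP = 18*4 + 7*5 + 6*4 + 11*10 + 1*7
UFP = 72 + 35 + 24 + 110 + 7
UFP = 248

248


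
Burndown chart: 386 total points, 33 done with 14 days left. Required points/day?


Formula: Required rate = Remaining points / Days left
Remaining = 386 - 33 = 353 points
Required rate = 353 / 14 = 25.21 points/day

25.21 points/day


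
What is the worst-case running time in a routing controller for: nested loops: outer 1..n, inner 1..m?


Reasoning: product of independent bounds
Complexity: O(n*m)

O(n*m)


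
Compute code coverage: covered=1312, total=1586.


Coverage = covered / total * 100
Coverage = 1312 / 1586 * 100
Coverage = 82.72%

82.72%


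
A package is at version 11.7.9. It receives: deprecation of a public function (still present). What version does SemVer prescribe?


Current: 11.7.9
Change category: 'deprecation of a public function (still present)' → minor bump
SemVer rule: minor bump → increment MINOR, reset PATCH to 0 (MAJOR unchanged)
New: 11.8.0

11.8.0


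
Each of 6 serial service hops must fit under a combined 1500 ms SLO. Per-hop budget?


Formula: per_stage = total_budget / stages
per_stage = 1500 / 6
per_stage = 250.0 ms

250.0 ms


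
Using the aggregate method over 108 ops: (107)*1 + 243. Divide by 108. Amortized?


Formula: Amortized cost = Total cost / Operations
Total cost = (107 * 1) + (1 * 243)
Total cost = 107 + 243 = 350
Amortized = 350 / 108 = 3.2407

3.2407


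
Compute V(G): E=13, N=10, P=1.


Formula: V(G) = E - N + 2P
V(G) = 13 - 10 + 2*1
V(G) = 3 + 2
V(G) = 5

5


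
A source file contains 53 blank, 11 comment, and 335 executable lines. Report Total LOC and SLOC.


Total LOC = blank + comment + code
Total LOC = 53 + 11 + 335 = 399
SLOC (source only) = code = 335

Total LOC: 399, SLOC: 335


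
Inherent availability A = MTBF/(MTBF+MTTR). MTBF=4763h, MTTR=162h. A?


Availability = MTBF / (MTBF + MTTR)
Availability = 4763 / (4763 + 162)
Availability = 4763 / 4925
Availability = 96.7107%

96.7107%


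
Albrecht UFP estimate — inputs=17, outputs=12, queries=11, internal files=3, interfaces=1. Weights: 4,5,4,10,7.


UFP = EI*4 + EO*5 + EQ*4 + ILF*10 + EIF*7
UFP = 17*4 + 12*5 + 11*4 + 3*10 + 1*7
UFP = 68 + 60 + 44 + 30 + 7
UFP = 209

209


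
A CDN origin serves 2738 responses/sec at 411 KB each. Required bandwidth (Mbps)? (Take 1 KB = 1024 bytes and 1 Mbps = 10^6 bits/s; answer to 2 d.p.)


Formula: Mbps = payload_bytes * RPS * 8 / 1e6
Payload per request = 411 KB = 411 * 1024 = 420864 bytes
Total bytes/sec = 420864 * 2738 = 1152325632
Total bits/sec = 1152325632 * 8 = 9218605056
Mbps = 9218605056 / 1e6 = 9218.61

9218.61 Mbps


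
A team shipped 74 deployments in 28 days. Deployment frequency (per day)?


Formula: deployments per day = releases / days
= 74 / 28
= 2.643 deploys/day
(equivalently, 18.5 deploys/week)

2.643 deploys/day


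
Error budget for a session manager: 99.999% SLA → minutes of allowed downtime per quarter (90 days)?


Formula: allowed downtime = period * (100 - SLA) / 100
Period (quarter (90 days)) = 129600 minutes
Unavailability fraction = (100 - 99.999) / 100
Allowed downtime = 129600 * (100 - 99.999) / 100
Allowed downtime = 1.296 minutes

1.296 minutes


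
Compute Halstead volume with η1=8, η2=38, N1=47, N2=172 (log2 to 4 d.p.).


Formula: V = N * log2(η), where N = N1 + N2 and η = η1 + η2
η = 8 + 38 = 46
N = 47 + 172 = 219
log2(46) ≈ 5.5236
V = 219 * 5.5236 = 1209.67

1209.67


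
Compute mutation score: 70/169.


Mutation score = killed / total * 100
Mutation score = 70 / 169 * 100
Mutation score = 41.42%

41.42%


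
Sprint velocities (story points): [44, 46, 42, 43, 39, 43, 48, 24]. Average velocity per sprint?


Formula: Avg velocity = Total points / Number of sprints
Points: [44, 46, 42, 43, 39, 43, 48, 24]
Sum = 44 + 46 + 42 + 43 + 39 + 43 + 48 + 24 = 329
Avg velocity = 329 / 8 = 41.13 points/sprint

41.13 points/sprint


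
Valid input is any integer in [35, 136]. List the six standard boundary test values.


Range: [35, 136]
Boundaries: just below min, min, min+1, max-1, max, just above max
Values: [34, 35, 36, 135, 136, 137]

[34, 35, 36, 135, 136, 137]


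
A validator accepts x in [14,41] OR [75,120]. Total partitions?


Valid ranges: [14,41] and [75,120]
Class 1: x < 14 — invalid
Class 2: 14 ≤ x ≤ 41 — valid
Class 3: 41 < x < 75 — invalid (gap between ranges)
Class 4: 75 ≤ x ≤ 120 — valid
Class 5: x > 120 — invalid
Total equivalence classes: 5

5 equivalence classes


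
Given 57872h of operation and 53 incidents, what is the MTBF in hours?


Formula: MTBF = Total operating time / Number of failures
MTBF = 57872 / 53
MTBF = 1091.92 hours

1091.92 hours


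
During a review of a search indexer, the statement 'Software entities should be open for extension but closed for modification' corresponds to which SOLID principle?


This describes the Open/Closed Principle (OCP)

Open/Closed Principle (OCP)


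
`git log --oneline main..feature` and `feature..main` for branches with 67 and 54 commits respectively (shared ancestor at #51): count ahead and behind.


Common ancestor: commit #51
feature commits after divergence: 67 - 51 = 16
main commits after divergence: 54 - 51 = 3
feature is 16 commits ahead of main
main is 3 commits ahead of feature

feature ahead: 16, main ahead: 3


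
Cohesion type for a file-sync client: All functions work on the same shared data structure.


Reasoning: Functions share data
Type: Communicational cohesion

Communicational cohesion


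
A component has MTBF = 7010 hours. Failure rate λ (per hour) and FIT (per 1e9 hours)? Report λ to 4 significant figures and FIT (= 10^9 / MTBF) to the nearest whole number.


Formula: λ = 1 / MTBF; FIT = λ × 1e9 = 1e9 / MTBF
λ = 1 / 7010 ≈ 1.427e-04 failures/hour
FIT = 1e9 / 7010 ≈ 142653 failures per 1e9 hours (nearest whole number)

λ = 1.427e-04 /h, FIT = 142653


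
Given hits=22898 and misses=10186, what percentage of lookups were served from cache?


Formula: hit rate = hits / (hits + misses) * 100
hit rate = 22898 / (22898 + 10186) * 100
hit rate = 22898 / 33084 * 100
hit rate = 69.21%

69.21%


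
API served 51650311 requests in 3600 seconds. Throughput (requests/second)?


Formula: throughput = requests / seconds
throughput = 51650311 / 3600
throughput = 14347.31 requests/second

14347.31 requests/second


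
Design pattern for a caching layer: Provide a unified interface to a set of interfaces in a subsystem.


This matches the Facade pattern

Facade


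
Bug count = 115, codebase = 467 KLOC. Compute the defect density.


Defect density = defects / KLOC
Defect density = 115 / 467
Defect density = 0.246 defects/KLOC

0.246 defects/KLOC


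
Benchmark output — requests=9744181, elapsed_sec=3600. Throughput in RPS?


Formula: throughput = requests / seconds
throughput = 9744181 / 3600
throughput = 2706.72 requests/second

2706.72 requests/second


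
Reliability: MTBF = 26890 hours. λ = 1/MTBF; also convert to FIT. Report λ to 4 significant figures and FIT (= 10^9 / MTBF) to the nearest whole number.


Formula: λ = 1 / MTBF; FIT = λ × 1e9 = 1e9 / MTBF
λ = 1 / 26890 ≈ 3.719e-05 failures/hour
FIT = 1e9 / 26890 ≈ 37189 failures per 1e9 hours (nearest whole number)

λ = 3.719e-05 /h, FIT = 37189


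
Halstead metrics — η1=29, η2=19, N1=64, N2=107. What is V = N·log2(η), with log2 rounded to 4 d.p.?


Formula: V = N * log2(η), where N = N1 + N2 and η = η1 + η2
η = 29 + 19 = 48
N = 64 + 107 = 171
log2(48) ≈ 5.5850
V = 171 * 5.5850 = 955.04

955.04


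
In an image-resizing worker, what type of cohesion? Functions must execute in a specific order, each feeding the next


Reasoning: Output of one is input to next
Type: Sequential cohesion

Sequential cohesion


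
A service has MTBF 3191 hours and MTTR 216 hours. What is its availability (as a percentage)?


Availability = MTBF / (MTBF + MTTR)
Availability = 3191 / (3191 + 216)
Availability = 3191 / 3407
Availability = 93.6601%

93.6601%


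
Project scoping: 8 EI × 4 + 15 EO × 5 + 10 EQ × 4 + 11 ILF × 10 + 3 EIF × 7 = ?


UFP = EI*4 + EO*5 + EQ*4 + ILF*10 + EIF*7
UFP = 8*4 + 15*5 + 10*4 + 11*10 + 3*7
UFP = 32 + 75 + 40 + 110 + 21
UFP = 278

278


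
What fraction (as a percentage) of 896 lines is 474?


Coverage = covered / total * 100
Coverage = 474 / 896 * 100
Coverage = 52.9%

52.9%


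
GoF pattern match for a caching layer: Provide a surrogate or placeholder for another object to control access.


This matches the Proxy pattern

Proxy


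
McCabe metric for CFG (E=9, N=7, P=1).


Formula: V(G) = E - N + 2P
V(G) = 9 - 7 + 2*1
V(G) = 2 + 2
V(G) = 4

4


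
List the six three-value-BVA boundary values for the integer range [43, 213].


Range: [43, 213]
Boundaries: just below min, min, min+1, max-1, max, just above max
Values: [42, 43, 44, 212, 213, 214]

[42, 43, 44, 212, 213, 214]


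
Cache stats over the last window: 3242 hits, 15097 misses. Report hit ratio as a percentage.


Formula: hit rate = hits / (hits + misses) * 100
hit rate = 3242 / (3242 + 15097) * 100
hit rate = 3242 / 18339 * 100
hit rate = 17.68%

17.68%


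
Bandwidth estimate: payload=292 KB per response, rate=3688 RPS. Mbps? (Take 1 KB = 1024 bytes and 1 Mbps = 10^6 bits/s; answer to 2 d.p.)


Formula: Mbps = payload_bytes * RPS * 8 / 1e6
Payload per request = 292 KB = 292 * 1024 = 299008 bytes
Total bytes/sec = 299008 * 3688 = 1102741504
Total bits/sec = 1102741504 * 8 = 8821932032
Mbps = 8821932032 / 1e6 = 8821.93

8821.93 Mbps


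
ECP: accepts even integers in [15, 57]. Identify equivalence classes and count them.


Constraint: even integers in [15, 57]
Class 1: x < 15 — out-of-range invalid
Class 2: x in [15,57] but odd — wrong type invalid
Class 3: x in [15,57] and even — valid
Class 4: x > 57 — out-of-range invalid
Total equivalence classes: 4

4 equivalence classes


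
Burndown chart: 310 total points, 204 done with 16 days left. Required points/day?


Formula: Required rate = Remaining points / Days left
Remaining = 310 - 204 = 106 points
Required rate = 106 / 16 = 6.63 points/day

6.63 points/day


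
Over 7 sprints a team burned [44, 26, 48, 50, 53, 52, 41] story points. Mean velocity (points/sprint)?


Formula: Avg velocity = Total points / Number of sprints
Points: [44, 26, 48, 50, 53, 52, 41]
Sum = 44 + 26 + 48 + 50 + 53 + 52 + 41 = 314
Avg velocity = 314 / 7 = 44.86 points/sprint

44.86 points/sprint


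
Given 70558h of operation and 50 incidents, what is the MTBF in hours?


Formula: MTBF = Total operating time / Number of failures
MTBF = 70558 / 50
MTBF = 1411.16 hours

1411.16 hours


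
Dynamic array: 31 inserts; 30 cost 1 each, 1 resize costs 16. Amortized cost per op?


Formula: Amortized cost = Total cost / Operations
Total cost = (30 * 1) + (1 * 16)
Total cost = 30 + 16 = 46
Amortized = 46 / 31 = 1.4839

1.4839


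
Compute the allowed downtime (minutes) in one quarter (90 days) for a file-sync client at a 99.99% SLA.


Formula: allowed downtime = period * (100 - SLA) / 100
Period (quarter (90 days)) = 129600 minutes
Unavailability fraction = (100 - 99.99) / 100
Allowed downtime = 129600 * (100 - 99.99) / 100
Allowed downtime = 12.96 minutes

12.96 minutes


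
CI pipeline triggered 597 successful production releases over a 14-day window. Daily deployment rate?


Formula: deployments per day = releases / days
= 597 / 14
= 42.643 deploys/day
(equivalently, 298.5 deploys/week)

42.643 deploys/day


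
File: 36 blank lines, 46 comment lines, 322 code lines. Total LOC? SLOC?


Total LOC = blank + comment + code
Total LOC = 36 + 46 + 322 = 404
SLOC (source only) = code = 322

Total LOC: 404, SLOC: 322


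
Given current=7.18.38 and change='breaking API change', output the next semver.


Current: 7.18.38
Change category: 'breaking API change' → major bump
SemVer rule: major bump → increment MAJOR, reset MINOR and PATCH to 0
New: 8.0.0

8.0.0


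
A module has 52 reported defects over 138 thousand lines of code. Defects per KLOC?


Defect density = defects / KLOC
Defect density = 52 / 138
Defect density = 0.377 defects/KLOC

0.377 defects/KLOC


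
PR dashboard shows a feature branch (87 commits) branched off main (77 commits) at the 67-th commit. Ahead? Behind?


Common ancestor: commit #67
feature commits after divergence: 87 - 67 = 20
main commits after divergence: 77 - 67 = 10
feature is 20 commits ahead of main
main is 10 commits ahead of feature

feature ahead: 20, main ahead: 10


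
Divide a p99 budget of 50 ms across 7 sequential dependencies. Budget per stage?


Formula: per_stage = total_budget / stages
per_stage = 50 / 7
per_stage = 7.14 ms

7.14 ms


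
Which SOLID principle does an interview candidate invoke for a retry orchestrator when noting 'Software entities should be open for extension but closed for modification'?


This describes the Open/Closed Principle (OCP)

Open/Closed Principle (OCP)


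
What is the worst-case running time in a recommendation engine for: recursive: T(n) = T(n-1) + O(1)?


Reasoning: linear recursion with constant work per frame
Complexity: O(n)

O(n)


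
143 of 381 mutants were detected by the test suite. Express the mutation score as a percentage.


Mutation score = killed / total * 100
Mutation score = 143 / 381 * 100
Mutation score = 37.53%

37.53%


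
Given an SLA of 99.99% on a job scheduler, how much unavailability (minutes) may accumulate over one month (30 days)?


Formula: allowed downtime = period * (100 - SLA) / 100
Period (month (30 days)) = 43200 minutes
Unavailability fraction = (100 - 99.99) / 100
Allowed downtime = 43200 * (100 - 99.99) / 100
Allowed downtime = 4.32 minutes

4.32 minutes


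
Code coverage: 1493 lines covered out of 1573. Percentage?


Coverage = covered / total * 100
Coverage = 1493 / 1573 * 100
Coverage = 94.91%

94.91%


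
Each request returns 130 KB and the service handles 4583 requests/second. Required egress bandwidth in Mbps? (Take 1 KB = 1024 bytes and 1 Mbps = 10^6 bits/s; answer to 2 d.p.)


Formula: Mbps = payload_bytes * RPS * 8 / 1e6
Payload per request = 130 KB = 130 * 1024 = 133120 bytes
Total bytes/sec = 133120 * 4583 = 610088960
Total bits/sec = 610088960 * 8 = 4880711680
Mbps = 4880711680 / 1e6 = 4880.71

4880.71 Mbps


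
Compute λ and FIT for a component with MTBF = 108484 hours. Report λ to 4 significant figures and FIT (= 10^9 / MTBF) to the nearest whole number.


Formula: λ = 1 / MTBF; FIT = λ × 1e9 = 1e9 / MTBF
λ = 1 / 108484 ≈ 9.218e-06 failures/hour
FIT = 1e9 / 108484 ≈ 9218 failures per 1e9 hours (nearest whole number)

λ = 9.218e-06 /h, FIT = 9218


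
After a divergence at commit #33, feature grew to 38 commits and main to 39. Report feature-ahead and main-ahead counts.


Common ancestor: commit #33
feature commits after divergence: 38 - 33 = 5
main commits after divergence: 39 - 33 = 6
feature is 5 commits ahead of main
main is 6 commits ahead of feature

feature ahead: 5, main ahead: 6


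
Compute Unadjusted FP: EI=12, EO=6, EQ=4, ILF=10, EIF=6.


UFP = EI*4 + EO*5 + EQ*4 + ILF*10 + EIF*7
UFP = 12*4 + 6*5 + 4*4 + 10*10 + 6*7
UFP = 48 + 30 + 16 + 100 + 42
UFP = 236

236


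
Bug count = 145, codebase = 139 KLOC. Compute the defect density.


Defect density = defects / KLOC
Defect density = 145 / 139
Defect density = 1.043 defects/KLOC

1.043 defects/KLOC


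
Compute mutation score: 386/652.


Mutation score = killed / total * 100
Mutation score = 386 / 652 * 100
Mutation score = 59.2%

59.2%


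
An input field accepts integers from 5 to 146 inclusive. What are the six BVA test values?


Range: [5, 146]
Boundaries: just below min, min, min+1, max-1, max, just above max
Values: [4, 5, 6, 145, 146, 147]

[4, 5, 6, 145, 146, 147]


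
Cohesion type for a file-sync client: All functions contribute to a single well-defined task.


Reasoning: Best: single purpose
Type: Functional cohesion

Functional cohesion


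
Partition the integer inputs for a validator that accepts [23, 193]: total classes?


Valid range: [23, 193]
Class 1: x < 23 — invalid
Class 2: 23 ≤ x ≤ 193 — valid
Class 3: x > 193 — invalid
Total equivalence classes: 3

3 equivalence classes


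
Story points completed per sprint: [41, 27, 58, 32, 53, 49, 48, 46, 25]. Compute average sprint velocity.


Formula: Avg velocity = Total points / Number of sprints
Points: [41, 27, 58, 32, 53, 49, 48, 46, 25]
Sum = 41 + 27 + 58 + 32 + 53 + 49 + 48 + 46 + 25 = 379
Avg velocity = 379 / 9 = 42.11 points/sprint

42.11 points/sprint


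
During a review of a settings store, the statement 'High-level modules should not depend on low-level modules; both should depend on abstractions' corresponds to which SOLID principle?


This describes the Dependency Inversion Principle (DIP)

Dependency Inversion Principle (DIP)


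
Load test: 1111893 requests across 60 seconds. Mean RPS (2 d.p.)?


Formula: throughput = requests / seconds
throughput = 1111893 / 60
throughput = 18531.55 requests/second

18531.55 requests/second


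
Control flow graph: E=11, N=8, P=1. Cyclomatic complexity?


Formula: V(G) = E - N + 2P
V(G) = 11 - 8 + 2*1
V(G) = 3 + 2
V(G) = 5

5


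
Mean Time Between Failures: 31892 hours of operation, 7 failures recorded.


Formula: MTBF = Total operating time / Number of failures
MTBF = 31892 / 7
MTBF = 4556.0 hours

4556.0 hours


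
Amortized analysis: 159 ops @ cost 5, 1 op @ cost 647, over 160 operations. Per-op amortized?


Formula: Amortized cost = Total cost / Operations
Total cost = (159 * 5) + (1 * 647)
Total cost = 795 + 647 = 1442
Amortized = 1442 / 160 = 9.0125

9.0125


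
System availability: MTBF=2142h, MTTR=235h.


Availability = MTBF / (MTBF + MTTR)
Availability = 2142 / (2142 + 235)
Availability = 2142 / 2377
Availability = 90.1136%

90.1136%


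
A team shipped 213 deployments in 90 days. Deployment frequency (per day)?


Formula: deployments per day = releases / days
= 213 / 90
= 2.367 deploys/day
(equivalently, 16.57 deploys/week)

2.367 deploys/day


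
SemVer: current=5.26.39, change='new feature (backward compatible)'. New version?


Current: 5.26.39
Change category: 'new feature (backward compatible)' → minor bump
SemVer rule: minor bump → increment MINOR, reset PATCH to 0 (MAJOR unchanged)
New: 5.27.0

5.27.0


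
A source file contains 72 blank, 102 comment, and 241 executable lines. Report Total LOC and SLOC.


Total LOC = blank + comment + code
Total LOC = 72 + 102 + 241 = 415
SLOC (source only) = code = 241

Total LOC: 415, SLOC: 241


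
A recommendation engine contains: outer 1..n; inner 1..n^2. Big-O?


Reasoning: n times n^2
Complexity: O(n^3)

O(n^3)


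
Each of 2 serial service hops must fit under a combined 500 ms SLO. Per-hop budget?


Formula: per_stage = total_budget / stages
per_stage = 500 / 2
per_stage = 250.0 ms

250.0 ms


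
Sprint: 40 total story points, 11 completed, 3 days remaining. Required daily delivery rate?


Formula: Required rate = Remaining points / Days left
Remaining = 40 - 11 = 29 points
Required rate = 29 / 3 = 9.67 points/day

9.67 points/day


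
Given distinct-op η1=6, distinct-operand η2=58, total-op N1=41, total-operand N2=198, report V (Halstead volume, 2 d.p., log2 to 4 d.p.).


Formula: V = N * log2(η), where N = N1 + N2 and η = η1 + η2
η = 6 + 58 = 64
N = 41 + 198 = 239
log2(64) ≈ 6.0000
V = 239 * 6.0000 = 1434.00

1434.00


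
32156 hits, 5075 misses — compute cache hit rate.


Formula: hit rate = hits / (hits + misses) * 100
hit rate = 32156 / (32156 + 5075) * 100
hit rate = 32156 / 37231 * 100
hit rate = 86.37%

86.37%


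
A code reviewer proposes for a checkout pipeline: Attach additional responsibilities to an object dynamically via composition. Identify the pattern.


This matches the Decorator pattern

Decorator


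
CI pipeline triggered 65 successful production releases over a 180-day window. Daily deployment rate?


Formula: deployments per day = releases / days
= 65 / 180
= 0.361 deploys/day
(equivalently, 2.53 deploys/week)

0.361 deploys/day
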